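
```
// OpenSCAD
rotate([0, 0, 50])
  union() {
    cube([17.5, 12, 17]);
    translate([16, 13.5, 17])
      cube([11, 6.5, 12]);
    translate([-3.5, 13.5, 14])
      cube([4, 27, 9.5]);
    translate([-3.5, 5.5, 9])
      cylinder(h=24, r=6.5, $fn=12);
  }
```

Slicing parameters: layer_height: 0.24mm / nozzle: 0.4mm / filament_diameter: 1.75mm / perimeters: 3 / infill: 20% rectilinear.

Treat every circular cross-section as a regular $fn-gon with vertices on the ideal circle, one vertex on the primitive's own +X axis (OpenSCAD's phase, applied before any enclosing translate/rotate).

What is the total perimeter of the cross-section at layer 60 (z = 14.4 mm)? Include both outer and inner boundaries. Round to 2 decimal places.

At z = 14.4 mm: the 17.5×12 cube contributes its full rectangle (perimeter 59.00 mm); the cube at (16, 13.5) is absent (z outside [17, 29]); the cube at (-3.5, 13.5) (footprint 4×27) is included at this height (perimeter 62.00 mm); the cylinder at (-3.5, 5.5): section is a regular 12-gon, circumradius r=6.5 (perimeter = 2·12·6.500·sin(180°/12) = 40.38 mm); Combining (union): the regions partially overlap (shared area 21.20 mm²), so the edge portions inside another operand are dropped and the merged outline is re-measured after clipping — boundary = 137.87 mm; (rotated 50° about Z; rotation is an isometry so areas/perimeters/island counts are preserved). Overall, the cross-section has 2 separate islands. Total boundary length (outer) = 137.87 mm.

137.87 mm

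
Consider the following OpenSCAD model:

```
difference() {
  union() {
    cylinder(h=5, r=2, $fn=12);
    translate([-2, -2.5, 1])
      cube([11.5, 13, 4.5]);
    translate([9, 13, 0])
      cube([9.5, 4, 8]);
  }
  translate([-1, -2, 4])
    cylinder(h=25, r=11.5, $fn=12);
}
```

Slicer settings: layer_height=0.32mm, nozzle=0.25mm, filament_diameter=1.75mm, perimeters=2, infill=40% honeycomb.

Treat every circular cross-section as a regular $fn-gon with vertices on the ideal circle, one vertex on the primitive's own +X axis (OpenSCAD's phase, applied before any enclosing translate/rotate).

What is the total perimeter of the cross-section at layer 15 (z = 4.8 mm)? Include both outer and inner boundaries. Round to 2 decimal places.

63.57 mm

At z = 4.8 mm: the cylinder: section is a regular 12-gon, circumradius r=2 (perimeter = 2·12·2.000·sin(180°/12) = 12.42 mm); the cube at (-2, -2.5) (footprint 11.5×13) is included at this height (perimeter 49.00 mm); the cube at (9, 13) (footprint 9.5×4) is included at this height (perimeter 27.00 mm); Merging all regions: the regions partially overlap (shared area 12.00 mm²), so the edge portions inside another operand are dropped and the merged outline is re-measured after clipping — boundary = 76.00 mm; the r=11.5 cylinder at (-1, -2) gives a regular 12-gon of circumradius 11.5 (constant along its height) (perimeter = 2·12·11.500·sin(180°/12) = 71.43 mm); Taking the first minus the rest: starting from that combined region, the r=11.5 cylinder at (-1, -2) partially overlaps it — only the 114.44 mm² overlap (of its 396.75 mm²) is removed, clipping the outline — boundary = 63.57 mm. Overall, the cross-section has 2 separate islands. Total boundary length (outer) = 63.57 mm.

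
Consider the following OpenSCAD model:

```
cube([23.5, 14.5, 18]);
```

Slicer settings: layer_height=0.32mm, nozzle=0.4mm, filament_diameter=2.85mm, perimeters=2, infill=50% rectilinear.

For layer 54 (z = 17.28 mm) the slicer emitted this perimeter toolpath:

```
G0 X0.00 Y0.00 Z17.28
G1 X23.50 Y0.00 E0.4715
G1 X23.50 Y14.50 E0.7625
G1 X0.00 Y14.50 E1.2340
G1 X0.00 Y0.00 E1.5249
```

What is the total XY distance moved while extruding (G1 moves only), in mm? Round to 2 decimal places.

Sum the Euclidean lengths of each G1 segment: total = 76.00 mm.

76.00 mm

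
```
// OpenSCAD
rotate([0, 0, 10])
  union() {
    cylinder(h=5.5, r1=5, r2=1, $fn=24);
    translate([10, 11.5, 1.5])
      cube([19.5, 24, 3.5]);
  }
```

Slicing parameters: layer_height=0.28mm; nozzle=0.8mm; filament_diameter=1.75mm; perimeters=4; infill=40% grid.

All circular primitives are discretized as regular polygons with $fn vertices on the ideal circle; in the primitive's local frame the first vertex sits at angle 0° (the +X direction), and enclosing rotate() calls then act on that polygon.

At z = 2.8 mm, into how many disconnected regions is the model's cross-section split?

2

At z = 2.8 mm: the cone (r1=5→r2=1) has section circumradius 2.964 here — a regular 24-gon; the 19.5×24 cube at (10, 11.5) contributes its full rectangle; Combining (union): the 2 present regions are separate (no shared area or edge), so areas and boundary lengths simply add and each stays a separate island — 2 connected regions; (rotated 10° about Z; rotation is an isometry so areas/perimeters/island counts are preserved). The result has 2 disconnected regions.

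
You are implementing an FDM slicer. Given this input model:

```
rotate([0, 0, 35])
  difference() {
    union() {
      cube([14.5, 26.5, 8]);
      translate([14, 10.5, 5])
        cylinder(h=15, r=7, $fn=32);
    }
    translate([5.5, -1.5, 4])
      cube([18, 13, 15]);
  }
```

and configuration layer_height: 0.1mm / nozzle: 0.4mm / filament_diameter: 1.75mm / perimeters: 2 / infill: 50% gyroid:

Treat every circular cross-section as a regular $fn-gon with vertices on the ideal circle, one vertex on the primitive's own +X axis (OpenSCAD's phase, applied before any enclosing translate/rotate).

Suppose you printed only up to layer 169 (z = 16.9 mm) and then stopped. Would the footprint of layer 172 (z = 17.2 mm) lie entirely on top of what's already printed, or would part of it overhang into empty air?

Compare the two slices. At z = 16.9: the cube does not reach this height (z outside [0, 8]); the r=7 cylinder at (14, 10.5) gives a regular 32-gon of circumradius 7 (constant along its height) (area = (32/2)·7.000²·sin(360°/32) = 152.95 mm²); Merging all regions: only the r=7 cylinder at (14, 10.5) is present, so the union is just that shape — area = 152.95 mm²; the cube at (5.5, -1.5) (footprint 18×13) is included at this height (area 234.00 mm²); Taking the first minus the rest: starting from that combined region (152.95 mm²), the 18×13 cube at (5.5, -1.5) partially overlaps it — only the 90.38 mm² overlap (of its 234.00 mm²) is removed, clipping the outline — area = 62.57 mm²; (whole slice rotated 35° about Z — lengths, areas and connectivity unchanged). At z = 17.2: the cube is not intersected at this z (z outside [0, 8]); the r=7 cylinder at (14, 10.5) gives a regular 32-gon of circumradius 7 (constant along its height) (area = (32/2)·7.000²·sin(360°/32) = 152.95 mm²); Merging all regions: only the r=7 cylinder at (14, 10.5) is present, so the union is just that shape — area = 152.95 mm²; the cube at (5.5, -1.5) (footprint 18×13) is included at this height (area 234.00 mm²); Taking the first minus the rest: starting from the result so far (152.95 mm²), the 18×13 cube at (5.5, -1.5) partially overlaps it — only the 90.38 mm² overlap (of its 234.00 mm²) is removed, clipping the outline — area = 62.57 mm²; (whole slice rotated 35° about Z — lengths, areas and connectivity unchanged). Checking containment: the cross-section at z = 17.2 is a subset of the cross-section at z = 16.9.

entirely on top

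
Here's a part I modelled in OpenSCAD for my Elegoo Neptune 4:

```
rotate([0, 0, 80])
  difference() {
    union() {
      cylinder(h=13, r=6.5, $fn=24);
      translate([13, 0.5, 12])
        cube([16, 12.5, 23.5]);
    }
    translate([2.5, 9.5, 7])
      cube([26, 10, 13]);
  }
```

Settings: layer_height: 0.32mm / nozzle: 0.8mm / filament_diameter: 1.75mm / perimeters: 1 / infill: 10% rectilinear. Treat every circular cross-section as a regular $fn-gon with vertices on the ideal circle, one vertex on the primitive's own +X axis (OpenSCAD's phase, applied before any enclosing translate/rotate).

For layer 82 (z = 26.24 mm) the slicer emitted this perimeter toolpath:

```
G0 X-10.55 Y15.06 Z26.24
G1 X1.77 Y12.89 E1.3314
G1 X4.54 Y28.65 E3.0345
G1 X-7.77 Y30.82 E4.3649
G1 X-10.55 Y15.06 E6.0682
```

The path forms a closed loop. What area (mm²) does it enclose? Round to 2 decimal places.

Apply the shoelace formula to the sequence of (X, Y) vertices; enclosed area = 200.11 mm².

200.11 mm²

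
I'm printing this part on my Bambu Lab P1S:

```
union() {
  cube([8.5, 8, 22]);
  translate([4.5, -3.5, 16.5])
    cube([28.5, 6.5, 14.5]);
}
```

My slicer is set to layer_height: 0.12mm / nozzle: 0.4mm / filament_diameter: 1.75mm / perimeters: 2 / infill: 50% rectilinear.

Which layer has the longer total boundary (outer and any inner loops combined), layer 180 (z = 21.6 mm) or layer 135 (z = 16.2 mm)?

layer 180 (z = 21.6 mm)

Layer 180 (z = 21.6): the cube (footprint 8.5×8) is included at this height (perimeter 33.00 mm); the cube at (4.5, -3.5) is present — its section is the full 28.5×6.5 rectangle (perimeter 70.00 mm); Combining (union): the regions partially overlap (shared area 12.00 mm²), so the edge portions inside another operand are dropped and the merged outline is re-measured after clipping — boundary = 89.00 mm. So its perimeter = 89.00 mm. Layer 135 (z = 16.2): the 8.5×8 cube contributes its full rectangle (perimeter 33.00 mm); the cube at (4.5, -3.5) is absent (z outside [16.5, 31]); Combining (union): only the 8.5×8 cube is present, so the union is just that shape — boundary = 33.00 mm. So its perimeter = 33.00 mm. Layer 180 is larger (89.00 vs 33.00 mm).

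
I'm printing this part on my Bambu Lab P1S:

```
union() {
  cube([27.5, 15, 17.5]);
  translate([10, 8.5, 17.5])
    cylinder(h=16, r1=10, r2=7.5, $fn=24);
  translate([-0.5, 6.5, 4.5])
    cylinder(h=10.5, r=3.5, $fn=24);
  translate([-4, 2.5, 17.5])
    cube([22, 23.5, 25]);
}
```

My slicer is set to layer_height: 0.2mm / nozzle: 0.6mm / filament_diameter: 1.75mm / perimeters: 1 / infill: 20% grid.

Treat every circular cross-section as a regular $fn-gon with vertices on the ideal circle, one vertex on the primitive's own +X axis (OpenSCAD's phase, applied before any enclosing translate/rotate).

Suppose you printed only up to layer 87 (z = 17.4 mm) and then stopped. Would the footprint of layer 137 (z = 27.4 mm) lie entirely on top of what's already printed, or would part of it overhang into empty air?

Compare the two slices. At z = 17.4: the 27.5×15 cube contributes its full rectangle (area 412.50 mm²); the cone at (10, 8.5) is absent (z outside [17.5, 33.5]); the cylinder at (-0.5, 6.5) does not reach this height (z outside [4.5, 15]); the cube at (-4, 2.5) is not intersected at this z (z outside [17.5, 42.5]); Merging all regions: only the 27.5×15 cube is present, so the union is just that shape — area = 412.50 mm². At z = 27.4: the cube is absent (z outside [0, 17.5]); the cone at (10, 8.5) contributes a regular 24-gon of circumradius 8.453 (interpolated between r1=10 and r2=7.5 at t=0.619) (area = (24/2)·8.453²·sin(360°/24) = 221.93 mm²); the cylinder at (-0.5, 6.5) does not reach this height (z outside [4.5, 15]); the cube at (-4, 2.5) (footprint 22×23.5) is included at this height (area 517.00 mm²); Merging all regions: the regions partially overlap — summed areas 738.93 mm² minus the doubly-counted overlap 201.03 mm² gives 537.90 mm² — area = 537.90 mm². Checking containment: at z = 27.4 the cross-section extends beyond the z = 17.4 cross-section by about 292.00 mm².

part overhangs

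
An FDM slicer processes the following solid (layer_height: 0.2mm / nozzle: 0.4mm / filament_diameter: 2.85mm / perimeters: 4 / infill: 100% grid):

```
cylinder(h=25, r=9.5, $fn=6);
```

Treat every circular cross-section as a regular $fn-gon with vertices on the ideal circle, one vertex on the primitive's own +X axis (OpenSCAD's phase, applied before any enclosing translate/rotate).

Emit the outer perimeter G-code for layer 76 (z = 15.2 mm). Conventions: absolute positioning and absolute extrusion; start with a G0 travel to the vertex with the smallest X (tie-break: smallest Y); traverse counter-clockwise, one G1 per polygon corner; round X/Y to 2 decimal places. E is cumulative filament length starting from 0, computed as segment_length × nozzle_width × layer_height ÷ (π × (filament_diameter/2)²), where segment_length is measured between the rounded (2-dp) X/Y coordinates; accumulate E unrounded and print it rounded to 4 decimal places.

G0 X-9.50 Y0.00 Z15.20
G1 X-4.75 Y-8.23 E0.1192
G1 X4.75 Y-8.23 E0.2383
G1 X9.50 Y0.00 E0.3575
G1 X4.75 Y8.23 E0.4766
G1 X-4.75 Y8.23 E0.5958
G1 X-9.50 Y0.00 E0.7149

At z = 15.2 mm: the r=9.5 cylinder gives a regular 6-gon of circumradius 9.5 (constant along its height). The outline is a single polygon with 6 vertices. Extrusion per mm of travel: 0.4 × 0.2 / (π × 1.425²) = 0.012540. Accumulating E over each segment gives final E = 0.7149.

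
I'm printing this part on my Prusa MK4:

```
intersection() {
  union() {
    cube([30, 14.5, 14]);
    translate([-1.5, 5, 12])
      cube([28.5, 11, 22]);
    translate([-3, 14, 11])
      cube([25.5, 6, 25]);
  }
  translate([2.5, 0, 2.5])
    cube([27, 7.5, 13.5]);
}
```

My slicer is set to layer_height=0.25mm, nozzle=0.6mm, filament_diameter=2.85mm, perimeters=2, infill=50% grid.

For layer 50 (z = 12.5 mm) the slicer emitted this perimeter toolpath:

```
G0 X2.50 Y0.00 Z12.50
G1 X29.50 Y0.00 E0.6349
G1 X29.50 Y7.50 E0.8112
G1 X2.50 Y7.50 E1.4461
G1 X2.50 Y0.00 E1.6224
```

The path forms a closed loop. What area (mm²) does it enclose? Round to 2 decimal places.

202.50 mm²

Apply the shoelace formula to the sequence of (X, Y) vertices; enclosed area = 202.50 mm².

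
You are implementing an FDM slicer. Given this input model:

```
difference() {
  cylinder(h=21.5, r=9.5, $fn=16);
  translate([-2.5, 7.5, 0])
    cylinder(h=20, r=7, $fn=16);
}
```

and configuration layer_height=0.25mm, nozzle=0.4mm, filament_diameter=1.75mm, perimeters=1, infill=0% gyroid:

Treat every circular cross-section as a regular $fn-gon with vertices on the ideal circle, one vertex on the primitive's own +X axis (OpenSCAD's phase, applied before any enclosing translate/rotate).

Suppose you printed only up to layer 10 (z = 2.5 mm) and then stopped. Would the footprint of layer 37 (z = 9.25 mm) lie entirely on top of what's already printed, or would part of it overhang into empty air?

Compare the two slices. At z = 2.5: the cylinder: section is a regular 16-gon, circumradius r=9.5 (area = (16/2)·9.500²·sin(360°/16) = 276.30 mm²); the r=7 cylinder at (-2.5, 7.5) gives a regular 16-gon of circumradius 7 (constant along its height) (area = (16/2)·7.000²·sin(360°/16) = 150.01 mm²); After the difference (first − rest): starting from the r=9.5 cylinder (276.30 mm²), the r=7 cylinder at (-2.5, 7.5) partially overlaps it — only the 82.58 mm² overlap (of its 150.01 mm²) is removed, clipping the outline — area = 193.72 mm². At z = 9.25: the r=9.5 cylinder gives a regular 16-gon of circumradius 9.5 (constant along its height) (area = (16/2)·9.500²·sin(360°/16) = 276.30 mm²); the r=7 cylinder at (-2.5, 7.5) contributes a regular 16-gon of circumradius 7 (area = (16/2)·7.000²·sin(360°/16) = 150.01 mm²); Subtracting the remaining from the first: starting from the r=9.5 cylinder (276.30 mm²), the r=7 cylinder at (-2.5, 7.5) partially overlaps it — only the 82.58 mm² overlap (of its 150.01 mm²) is removed, clipping the outline — area = 193.72 mm². Checking containment: the cross-section at z = 9.25 is a subset of the cross-section at z = 2.5.

entirely on top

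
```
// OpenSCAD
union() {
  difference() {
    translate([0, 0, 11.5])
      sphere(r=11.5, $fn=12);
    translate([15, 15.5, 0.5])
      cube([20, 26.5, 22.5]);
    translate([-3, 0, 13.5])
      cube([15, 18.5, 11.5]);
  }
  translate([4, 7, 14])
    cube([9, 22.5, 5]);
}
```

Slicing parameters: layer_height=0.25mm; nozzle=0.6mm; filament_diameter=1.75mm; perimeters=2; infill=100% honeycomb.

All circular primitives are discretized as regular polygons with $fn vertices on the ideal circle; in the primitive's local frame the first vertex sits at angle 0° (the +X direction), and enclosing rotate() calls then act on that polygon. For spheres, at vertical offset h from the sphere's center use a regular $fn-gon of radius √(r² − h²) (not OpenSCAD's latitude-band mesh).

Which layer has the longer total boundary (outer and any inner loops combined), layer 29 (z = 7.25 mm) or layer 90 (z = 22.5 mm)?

Layer 29 (z = 7.25): the sphere: section is a regular 12-gon, circumradius = √(r²−h²) = √(11.5²−4.25²) = 10.686 (perimeter = 2·12·10.686·sin(180°/12) = 66.38 mm); the cube at (15, 15.5) is present — its section is the full 20×26.5 rectangle (perimeter 93.00 mm); the cube at (-3, 0) is not intersected at this z (z outside [13.5, 25]); Taking the first minus the rest: starting from the r=11.5 sphere, the 20×26.5 cube at (15, 15.5) misses the remaining region (no effect) — boundary = 66.38 mm; the cube at (4, 7) does not reach this height (z outside [14, 19]); Combining (union): only the result so far is present, so the union is just that shape — boundary = 66.38 mm. So its perimeter = 66.38 mm. Layer 90 (z = 22.5): the r=11.5 sphere contributes a regular 12-gon of circumradius √(11.5²−11²) = 3.354 (perimeter = 2·12·3.354·sin(180°/12) = 20.83 mm); the cube at (15, 15.5) is present — its section is the full 20×26.5 rectangle (perimeter 93.00 mm); the cube at (-3, 0) is present — its section is the full 15×18.5 rectangle (perimeter 67.00 mm); Taking the first minus the rest: starting from the r=11.5 sphere, the 20×26.5 cube at (15, 15.5) misses the remaining region (no effect); the 15×18.5 cube at (-3, 0) partially overlaps it — only the 16.64 mm² overlap (of its 277.50 mm²) is removed, clipping the outline — boundary = 19.46 mm; the cube at (4, 7) is not intersected at this z (z outside [14, 19]); Combining (union): only that combined region is present, so the union is just that shape — boundary = 19.46 mm. So its perimeter = 19.46 mm. Layer 29 is larger (66.38 vs 19.46 mm).

layer 29 (z = 7.25 mm)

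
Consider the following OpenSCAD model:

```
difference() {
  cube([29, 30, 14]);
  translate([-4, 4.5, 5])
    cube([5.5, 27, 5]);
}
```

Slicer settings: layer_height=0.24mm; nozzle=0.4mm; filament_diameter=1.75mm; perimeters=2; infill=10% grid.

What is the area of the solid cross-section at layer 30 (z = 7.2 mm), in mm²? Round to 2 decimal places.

831.75 mm²

At z = 7.2 mm: the cube (footprint 29×30) is included at this height (area 870.00 mm²); the cube at (-4, 4.5) (footprint 5.5×27) is included at this height (area 148.50 mm²); Subtracting the remaining from the first: starting from the 29×30 cube (870.00 mm²), the 5.5×27 cube at (-4, 4.5) partially overlaps it — only the 38.25 mm² overlap (of its 148.50 mm²) is removed, clipping the outline — area = 831.75 mm². Overall, the cross-section is a single solid region. Net area = 831.75 mm².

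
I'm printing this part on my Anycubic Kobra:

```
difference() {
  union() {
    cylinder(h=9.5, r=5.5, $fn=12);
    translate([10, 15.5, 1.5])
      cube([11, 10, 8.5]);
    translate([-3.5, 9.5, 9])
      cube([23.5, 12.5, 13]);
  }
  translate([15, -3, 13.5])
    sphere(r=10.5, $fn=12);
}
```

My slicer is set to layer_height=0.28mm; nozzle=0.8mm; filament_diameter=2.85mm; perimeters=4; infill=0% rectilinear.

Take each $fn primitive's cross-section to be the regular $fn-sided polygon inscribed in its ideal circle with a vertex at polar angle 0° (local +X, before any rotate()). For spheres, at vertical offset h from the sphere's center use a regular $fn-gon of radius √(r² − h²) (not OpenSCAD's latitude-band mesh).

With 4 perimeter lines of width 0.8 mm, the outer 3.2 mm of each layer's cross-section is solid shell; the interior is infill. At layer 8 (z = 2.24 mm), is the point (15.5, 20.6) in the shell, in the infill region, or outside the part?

At z = 2.24 mm: the r=5.5 cylinder gives a regular 12-gon of circumradius 5.5 (constant along its height); the cube at (10, 15.5) is present — its section is the full 11×10 rectangle; the cube at (-3.5, 9.5) is not intersected at this z (z outside [9, 22]); Taking the union: the 2 present regions are separate (no shared area or edge), so areas and boundary lengths simply add and each stays a separate island — 2 connected regions; the sphere at (15, -3) is absent (|z−center|=11.260 > r=10.5); Subtracting the remaining from the first: none of the subtracted shapes is present at this height, so the result so far is unchanged — 2 connected regions. Overall, the cross-section has 2 separate islands. The nearest boundary edge runs (10.00, 25.50)→(21.00, 25.50); distance from the point to it = 4.90 mm. (Shell/infill is judged within the island containing the point — the largest one.) The point is inside the cross-section and 4.90 mm from the nearest boundary — more than the 3.2 mm shell width (4 × 0.8), so it's in the infill interior.

infill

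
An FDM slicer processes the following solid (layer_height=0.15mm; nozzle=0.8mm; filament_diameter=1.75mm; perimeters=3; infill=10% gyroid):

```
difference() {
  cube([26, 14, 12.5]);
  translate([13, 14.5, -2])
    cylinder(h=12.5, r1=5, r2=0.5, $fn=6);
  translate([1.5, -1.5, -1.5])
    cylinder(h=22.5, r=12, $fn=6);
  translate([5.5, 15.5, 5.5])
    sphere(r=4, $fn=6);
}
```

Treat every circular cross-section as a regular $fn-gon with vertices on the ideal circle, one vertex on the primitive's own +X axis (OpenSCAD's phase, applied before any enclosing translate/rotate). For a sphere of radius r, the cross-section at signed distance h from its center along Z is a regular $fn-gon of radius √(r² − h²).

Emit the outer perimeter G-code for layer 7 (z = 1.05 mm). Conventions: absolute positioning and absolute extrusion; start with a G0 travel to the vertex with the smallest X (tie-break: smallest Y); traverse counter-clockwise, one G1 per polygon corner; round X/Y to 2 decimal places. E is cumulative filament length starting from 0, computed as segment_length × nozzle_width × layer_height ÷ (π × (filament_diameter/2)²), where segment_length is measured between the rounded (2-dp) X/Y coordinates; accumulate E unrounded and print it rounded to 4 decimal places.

G0 X0.00 Y8.89 Z1.05
G1 X7.50 Y8.89 E0.3742
G1 X12.63 Y0.00 E0.8862
G1 X26.00 Y0.00 E1.5533
G1 X26.00 Y14.00 E2.2517
G1 X16.61 Y14.00 E2.7202
G1 X14.95 Y11.12 E2.8861
G1 X11.05 Y11.12 E3.0806
G1 X9.39 Y14.00 E3.2465
G1 X0.00 Y14.00 E3.7149
G1 X0.00 Y8.89 E3.9699

At z = 1.05 mm: the 26×14 cube contributes its full rectangle; the cone at (13, 14.5) (r1=5→r2=0.5) has section circumradius 3.902 here — a regular 6-gon; the r=12 cylinder at (1.5, -1.5) contributes a regular 6-gon of circumradius 12; the sphere at (5.5, 15.5) does not reach this height (|z−center|=4.450 > r=4); After the difference (first − rest): starting from the 26×14 cube, the cone at (13, 14.5) partially overlaps it — only the 16.02 mm² overlap (of its 39.56 mm²) is removed, clipping the outline; the r=12 cylinder at (1.5, -1.5) partially overlaps it — only the 89.52 mm² overlap (of its 374.12 mm²) is removed, clipping the outline — 1 connected region. The outline is a single polygon with 10 vertices. Extrusion per mm of travel: 0.8 × 0.15 / (π × 0.875²) = 0.049890. Accumulating E over each segment gives final E = 3.9699.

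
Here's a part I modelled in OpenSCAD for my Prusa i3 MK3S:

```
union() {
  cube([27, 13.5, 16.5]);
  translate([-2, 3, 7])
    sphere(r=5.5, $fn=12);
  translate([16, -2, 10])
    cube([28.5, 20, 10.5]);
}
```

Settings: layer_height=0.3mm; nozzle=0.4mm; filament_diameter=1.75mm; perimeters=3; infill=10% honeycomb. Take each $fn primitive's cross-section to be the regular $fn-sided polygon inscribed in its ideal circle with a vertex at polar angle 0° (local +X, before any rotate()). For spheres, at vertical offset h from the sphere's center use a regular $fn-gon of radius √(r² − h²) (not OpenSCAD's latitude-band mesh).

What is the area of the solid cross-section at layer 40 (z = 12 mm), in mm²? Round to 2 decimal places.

801.43 mm²

At z = 12 mm: the cube (footprint 27×13.5) is included at this height (area 364.50 mm²); the r=5.5 sphere at (-2, 3) contributes a regular 12-gon of circumradius √(5.5²−5²) = 2.291 (area = (12/2)·2.291²·sin(360°/12) = 15.75 mm²); the cube at (16, -2) (footprint 28.5×20) is included at this height (area 570.00 mm²); Merging all regions: the regions partially overlap — summed areas 950.25 mm² minus the doubly-counted overlap 148.82 mm² gives 801.43 mm² — area = 801.43 mm². Overall, the cross-section is a single solid region. Net area = 801.43 mm².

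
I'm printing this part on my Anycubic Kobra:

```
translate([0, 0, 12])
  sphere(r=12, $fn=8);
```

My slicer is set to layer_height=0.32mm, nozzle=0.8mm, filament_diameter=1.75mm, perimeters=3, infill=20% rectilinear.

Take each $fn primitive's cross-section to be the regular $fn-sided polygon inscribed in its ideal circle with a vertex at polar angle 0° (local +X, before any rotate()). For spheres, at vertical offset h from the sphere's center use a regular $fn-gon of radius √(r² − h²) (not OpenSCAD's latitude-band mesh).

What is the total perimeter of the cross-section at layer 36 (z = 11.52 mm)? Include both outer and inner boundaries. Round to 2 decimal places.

At z = 11.52 mm: the r=12 sphere slices to a regular 8-gon of circumradius 11.990 (√(r²−h²) with h=0.48 from center) (perimeter = 2·8·11.990·sin(180°/8) = 73.42 mm). Overall, the cross-section is a single solid region. Total boundary length (outer) = 73.42 mm.

73.42 mm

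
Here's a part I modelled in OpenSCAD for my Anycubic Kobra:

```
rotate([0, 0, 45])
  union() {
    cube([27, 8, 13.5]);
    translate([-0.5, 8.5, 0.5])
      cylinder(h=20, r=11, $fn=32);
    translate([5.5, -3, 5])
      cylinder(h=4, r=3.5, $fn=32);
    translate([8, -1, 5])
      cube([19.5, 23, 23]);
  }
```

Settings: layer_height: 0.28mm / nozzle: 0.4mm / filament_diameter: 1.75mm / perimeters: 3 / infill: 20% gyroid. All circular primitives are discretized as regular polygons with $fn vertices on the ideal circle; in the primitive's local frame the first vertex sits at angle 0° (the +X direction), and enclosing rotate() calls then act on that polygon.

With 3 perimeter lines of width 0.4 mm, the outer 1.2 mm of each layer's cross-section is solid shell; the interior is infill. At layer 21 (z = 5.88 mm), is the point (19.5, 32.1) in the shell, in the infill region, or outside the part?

At z = 5.88 mm: the 27×8 cube contributes its full rectangle; the r=11 cylinder at (-0.5, 8.5) gives a regular 32-gon of circumradius 11 (constant along its height); the r=3.5 cylinder at (5.5, -3) gives a regular 32-gon of circumradius 3.5 (constant along its height); the 19.5×23 cube at (8, -1) contributes its full rectangle; Taking the union: the regions partially overlap (shared area 243.67 mm²), so overlapping operands fuse into one piece — 1 connected region with 1 hole; (rotated 45° about Z; rotation is an isometry so areas/perimeters/island counts are preserved). Overall, the cross-section is one region with 1 hole. Undo the 45° rotation: the query point maps to (36.487, 8.910) in the un-rotated model frame. The nearest boundary edge runs (27.50, 22.00)→(27.50, -1.00); distance from the point to it = 8.99 mm. The point is not inside any of the regions above, so it lies outside the cross-section (8.99 mm from the nearest boundary).

outside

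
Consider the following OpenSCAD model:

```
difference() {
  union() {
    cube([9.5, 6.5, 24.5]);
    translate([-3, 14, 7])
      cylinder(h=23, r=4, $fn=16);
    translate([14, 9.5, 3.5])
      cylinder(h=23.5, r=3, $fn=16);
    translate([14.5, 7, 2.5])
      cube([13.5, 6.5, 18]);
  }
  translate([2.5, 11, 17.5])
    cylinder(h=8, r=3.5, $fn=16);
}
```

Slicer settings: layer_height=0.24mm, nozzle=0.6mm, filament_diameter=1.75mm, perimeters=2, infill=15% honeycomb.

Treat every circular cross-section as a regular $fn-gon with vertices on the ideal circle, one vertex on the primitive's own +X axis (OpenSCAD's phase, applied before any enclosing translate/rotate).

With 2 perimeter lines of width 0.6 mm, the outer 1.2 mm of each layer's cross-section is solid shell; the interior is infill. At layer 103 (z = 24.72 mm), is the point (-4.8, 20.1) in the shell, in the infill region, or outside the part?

outside

At z = 24.72 mm: the cube does not reach this height (z outside [0, 24.5]); the r=4 cylinder at (-3, 14) gives a regular 16-gon of circumradius 4 (constant along its height); the r=3 cylinder at (14, 9.5) contributes a regular 16-gon of circumradius 3; the cube at (14.5, 7) does not reach this height (z outside [2.5, 20.5]); Taking the union: the 2 present regions are separate (no shared area or edge), so areas and boundary lengths simply add and each stays a separate island — 2 connected regions; the cylinder at (2.5, 11): section is a regular 16-gon, circumradius r=3.5; Taking the first minus the rest: starting from that combined region, the r=3.5 cylinder at (2.5, 11) partially overlaps it — only the 3.04 mm² overlap (of its 37.50 mm²) is removed, clipping the outline — 2 connected regions. Overall, the cross-section has 2 separate islands. The nearest boundary edge runs (-4.53, 17.70)→(-3.00, 18.00); distance from the point to it = 2.41 mm. The point is not inside any of the regions above, so it lies outside the cross-section (2.41 mm from the nearest boundary).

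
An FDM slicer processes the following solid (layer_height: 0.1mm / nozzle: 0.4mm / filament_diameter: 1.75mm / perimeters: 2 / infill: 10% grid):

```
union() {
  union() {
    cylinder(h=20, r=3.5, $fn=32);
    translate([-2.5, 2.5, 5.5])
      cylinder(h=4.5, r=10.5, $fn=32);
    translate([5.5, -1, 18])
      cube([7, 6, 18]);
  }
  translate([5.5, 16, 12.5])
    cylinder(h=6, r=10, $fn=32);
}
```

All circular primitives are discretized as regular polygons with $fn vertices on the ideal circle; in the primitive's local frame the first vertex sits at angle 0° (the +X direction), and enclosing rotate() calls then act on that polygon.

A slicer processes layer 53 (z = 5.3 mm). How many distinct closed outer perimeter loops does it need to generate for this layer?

1

At z = 5.3 mm: the r=3.5 cylinder contributes a regular 32-gon of circumradius 3.5; the cylinder at (-2.5, 2.5) does not reach this height (z outside [5.5, 10]); the cube at (5.5, -1) is not intersected at this z (z outside [18, 36]); Merging all regions: only the r=3.5 cylinder is present, so the union is just that shape — 1 connected region; the cylinder at (5.5, 16) is not intersected at this z (z outside [12.5, 18.5]); Merging all regions: only that combined region is present, so the union is just that shape — 1 connected region. The result has 1 disconnected region.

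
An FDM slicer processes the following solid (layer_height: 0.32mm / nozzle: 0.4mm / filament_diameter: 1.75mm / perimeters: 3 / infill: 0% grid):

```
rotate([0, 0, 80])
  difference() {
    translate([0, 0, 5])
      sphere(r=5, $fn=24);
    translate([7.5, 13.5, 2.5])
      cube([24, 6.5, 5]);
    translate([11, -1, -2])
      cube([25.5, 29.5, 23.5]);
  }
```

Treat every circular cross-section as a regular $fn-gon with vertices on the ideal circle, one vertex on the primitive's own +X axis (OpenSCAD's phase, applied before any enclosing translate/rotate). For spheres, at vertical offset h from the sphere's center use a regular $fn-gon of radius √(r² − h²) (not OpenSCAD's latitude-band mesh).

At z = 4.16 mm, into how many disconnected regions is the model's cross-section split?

1

At z = 4.16 mm: the r=5 sphere slices to a regular 24-gon of circumradius 4.929 (√(r²−h²) with h=0.84 from center); the cube at (7.5, 13.5) is present — its section is the full 24×6.5 rectangle; the cube at (11, -1) (footprint 25.5×29.5) is included at this height; Subtracting the remaining from the first: starting from the r=5 sphere, the 24×6.5 cube at (7.5, 13.5) misses the remaining region (no effect); the 25.5×29.5 cube at (11, -1) misses the remaining region (no effect) — 1 connected region; (whole slice rotated 80° about Z — lengths, areas and connectivity unchanged). The result has 1 disconnected region.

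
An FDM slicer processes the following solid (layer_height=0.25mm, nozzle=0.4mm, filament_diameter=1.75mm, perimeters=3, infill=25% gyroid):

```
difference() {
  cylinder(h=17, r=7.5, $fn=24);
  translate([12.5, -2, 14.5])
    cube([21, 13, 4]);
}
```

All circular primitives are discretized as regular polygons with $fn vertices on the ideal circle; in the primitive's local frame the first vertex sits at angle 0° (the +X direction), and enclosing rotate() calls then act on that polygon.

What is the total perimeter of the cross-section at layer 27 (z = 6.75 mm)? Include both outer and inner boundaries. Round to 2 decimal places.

At z = 6.75 mm: the r=7.5 cylinder gives a regular 24-gon of circumradius 7.5 (constant along its height) (perimeter = 2·24·7.500·sin(180°/24) = 46.99 mm); the cube at (12.5, -2) is not intersected at this z (z outside [14.5, 18.5]); Subtracting the remaining from the first: none of the subtracted shapes is present at this height, so the r=7.5 cylinder is unchanged — boundary = 46.99 mm. Overall, the cross-section is a single solid region. Total boundary length (outer) = 46.99 mm.

46.99 mm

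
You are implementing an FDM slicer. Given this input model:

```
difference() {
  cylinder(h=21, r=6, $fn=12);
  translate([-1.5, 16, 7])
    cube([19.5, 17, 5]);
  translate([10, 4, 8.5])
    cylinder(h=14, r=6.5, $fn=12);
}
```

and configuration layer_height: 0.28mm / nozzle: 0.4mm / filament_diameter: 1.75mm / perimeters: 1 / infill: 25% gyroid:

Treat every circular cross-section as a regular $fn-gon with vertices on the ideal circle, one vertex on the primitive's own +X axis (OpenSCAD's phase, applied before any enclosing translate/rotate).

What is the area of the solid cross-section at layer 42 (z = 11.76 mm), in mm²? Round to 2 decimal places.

At z = 11.76 mm: the r=6 cylinder contributes a regular 12-gon of circumradius 6 (area = (12/2)·6.000²·sin(360°/12) = 108.00 mm²); the cube at (-1.5, 16) is present — its section is the full 19.5×17 rectangle (area 331.50 mm²); the r=6.5 cylinder at (10, 4) contributes a regular 12-gon of circumradius 6.5 (area = (12/2)·6.500²·sin(360°/12) = 126.75 mm²); After the difference (first − rest): starting from the r=6 cylinder (108.00 mm²), the 19.5×17 cube at (-1.5, 16) misses the remaining region (no effect); the r=6.5 cylinder at (10, 4) partially overlaps it — only the 5.64 mm² overlap (of its 126.75 mm²) is removed, clipping the outline — area = 102.36 mm². Overall, the cross-section is a single solid region. Net area = 102.36 mm².

102.36 mm²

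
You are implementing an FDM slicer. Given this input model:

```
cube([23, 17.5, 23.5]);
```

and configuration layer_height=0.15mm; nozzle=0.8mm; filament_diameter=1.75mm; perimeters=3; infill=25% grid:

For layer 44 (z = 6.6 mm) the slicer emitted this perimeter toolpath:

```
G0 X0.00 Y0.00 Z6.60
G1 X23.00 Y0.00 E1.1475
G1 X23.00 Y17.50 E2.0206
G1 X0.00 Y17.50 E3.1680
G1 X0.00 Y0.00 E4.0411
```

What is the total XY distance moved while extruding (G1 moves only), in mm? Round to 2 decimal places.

81.00 mm

Sum the Euclidean lengths of each G1 segment: total = 81.00 mm.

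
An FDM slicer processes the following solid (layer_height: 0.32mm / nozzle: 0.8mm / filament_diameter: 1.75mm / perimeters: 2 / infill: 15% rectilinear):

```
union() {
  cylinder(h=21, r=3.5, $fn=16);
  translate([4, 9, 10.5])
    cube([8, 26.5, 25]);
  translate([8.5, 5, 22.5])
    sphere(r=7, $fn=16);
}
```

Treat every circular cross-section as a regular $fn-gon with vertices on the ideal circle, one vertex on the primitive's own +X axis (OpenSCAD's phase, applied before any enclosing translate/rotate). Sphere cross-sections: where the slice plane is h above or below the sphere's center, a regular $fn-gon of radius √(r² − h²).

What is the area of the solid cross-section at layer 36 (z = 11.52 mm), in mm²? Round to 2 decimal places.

At z = 11.52 mm: the r=3.5 cylinder gives a regular 16-gon of circumradius 3.5 (constant along its height) (area = (16/2)·3.500²·sin(360°/16) = 37.50 mm²); the cube at (4, 9) is present — its section is the full 8×26.5 rectangle (area 212.00 mm²); the sphere at (8.5, 5) does not reach this height (|z−center|=10.980 > r=7); Combining (union): the 2 present regions are separate (no shared area or edge), so areas and boundary lengths simply add and each stays a separate island — area = 249.50 mm². Overall, the cross-section has 2 separate islands. Net area = 249.50 mm².

249.50 mm²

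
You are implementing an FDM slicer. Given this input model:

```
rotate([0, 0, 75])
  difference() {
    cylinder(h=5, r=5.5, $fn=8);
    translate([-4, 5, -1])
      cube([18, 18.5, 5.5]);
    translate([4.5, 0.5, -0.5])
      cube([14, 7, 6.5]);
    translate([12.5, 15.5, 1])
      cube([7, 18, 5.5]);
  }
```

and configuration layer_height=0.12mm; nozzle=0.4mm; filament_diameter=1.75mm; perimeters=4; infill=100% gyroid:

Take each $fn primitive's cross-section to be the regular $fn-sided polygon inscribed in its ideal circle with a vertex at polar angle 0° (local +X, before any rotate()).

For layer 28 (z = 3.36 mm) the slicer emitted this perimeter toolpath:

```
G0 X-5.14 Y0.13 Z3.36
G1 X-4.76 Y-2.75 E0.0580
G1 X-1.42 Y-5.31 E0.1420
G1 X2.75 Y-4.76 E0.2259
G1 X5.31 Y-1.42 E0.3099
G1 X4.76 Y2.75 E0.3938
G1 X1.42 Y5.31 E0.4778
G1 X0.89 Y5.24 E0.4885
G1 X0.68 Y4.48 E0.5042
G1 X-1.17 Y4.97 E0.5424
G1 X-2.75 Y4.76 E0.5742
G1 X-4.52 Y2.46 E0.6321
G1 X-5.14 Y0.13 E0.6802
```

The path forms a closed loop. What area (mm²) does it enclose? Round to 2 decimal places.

Apply the shoelace formula to the sequence of (X, Y) vertices; enclosed area = 84.13 mm².

84.13 mm²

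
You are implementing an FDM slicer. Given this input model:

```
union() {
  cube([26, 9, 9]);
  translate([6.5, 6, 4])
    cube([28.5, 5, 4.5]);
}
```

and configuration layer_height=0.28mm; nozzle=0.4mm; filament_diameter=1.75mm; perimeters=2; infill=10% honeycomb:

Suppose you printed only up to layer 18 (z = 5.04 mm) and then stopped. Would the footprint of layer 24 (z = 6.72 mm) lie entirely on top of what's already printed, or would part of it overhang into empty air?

entirely on top

Compare the two slices. At z = 5.04: the cube is present — its section is the full 26×9 rectangle (area 234.00 mm²); the 28.5×5 cube at (6.5, 6) contributes its full rectangle (area 142.50 mm²); Taking the union: the regions partially overlap — summed areas 376.50 mm² minus the doubly-counted overlap 58.50 mm² gives 318.00 mm² — area = 318.00 mm². At z = 6.72: the cube is present — its section is the full 26×9 rectangle (area 234.00 mm²); the cube at (6.5, 6) (footprint 28.5×5) is included at this height (area 142.50 mm²); Combining (union): the regions partially overlap — summed areas 376.50 mm² minus the doubly-counted overlap 58.50 mm² gives 318.00 mm² — area = 318.00 mm². Checking containment: the cross-section at z = 6.72 is a subset of the cross-section at z = 5.04.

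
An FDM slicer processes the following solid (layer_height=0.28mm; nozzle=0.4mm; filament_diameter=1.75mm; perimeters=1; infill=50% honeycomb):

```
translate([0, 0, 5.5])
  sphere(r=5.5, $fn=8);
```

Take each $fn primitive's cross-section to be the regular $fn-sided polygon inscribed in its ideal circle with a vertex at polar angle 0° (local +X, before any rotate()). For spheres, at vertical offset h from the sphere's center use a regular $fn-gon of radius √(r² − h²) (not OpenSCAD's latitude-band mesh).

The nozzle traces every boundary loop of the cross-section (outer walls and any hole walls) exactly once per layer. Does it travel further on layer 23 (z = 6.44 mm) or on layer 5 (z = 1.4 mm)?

layer 23 (z = 6.44 mm)

Layer 23 (z = 6.44): the sphere: section is a regular 8-gon, circumradius = √(r²−h²) = √(5.5²−0.94²) = 5.419 (perimeter = 2·8·5.419·sin(180°/8) = 33.18 mm). So its perimeter = 33.18 mm. Layer 5 (z = 1.4): the r=5.5 sphere contributes a regular 8-gon of circumradius √(5.5²−4.1²) = 3.666 (perimeter = 2·8·3.666·sin(180°/8) = 22.45 mm). So its perimeter = 22.45 mm. Layer 23 is larger (33.18 vs 22.45 mm).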